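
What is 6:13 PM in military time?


18:13

Input: 6:13 PM
PM: 6 + 12 = 18


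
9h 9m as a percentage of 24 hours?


Total minutes: 9×60 + 9 = 549
Day = 24×60 = 1440 minutes
Fraction = 549/1440 ≈ 0.3813
As a percentage: 549/1440 × 100 ≈ 38.13%

0.3813 (38.13%)


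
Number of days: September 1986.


30 days

Month: September (month 9)
September has 30 days


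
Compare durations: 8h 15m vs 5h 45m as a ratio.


Duration 1: 495 minutes
Duration 2: 345 minutes
Ratio = 495:345
GCD = 15
Simplified = 33:23
As a decimal: 33/23 ≈ 1.43

33:23 (1.43)


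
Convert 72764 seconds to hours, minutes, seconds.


Hours: 72764 ÷ 3600 = 20 remainder 764
Minutes: 764 ÷ 60 = 12 remainder 44
Seconds: 44

20h 12m 44s


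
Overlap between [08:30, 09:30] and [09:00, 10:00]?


30 minutes

Meeting A: 510-570 (in minutes from midnight)
Meeting B: 540-600
Overlap start = max(510, 540) = 540
Overlap end = min(570, 600) = 570
Overlap = max(0, 570 - 540) = 30 min


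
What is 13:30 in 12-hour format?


Hour: 13
13 - 12 = 1 → PM

1:30 PM


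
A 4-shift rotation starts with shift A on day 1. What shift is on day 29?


Shift A

Shifts: A, B, C, D
Start: A (index 0)
Day 29: (0 + 29 - 1) mod 4
= 28 mod 4
= 0
Index 0 → shift A


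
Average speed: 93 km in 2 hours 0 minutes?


46.5 km/h

Distance: 93 km
Time: 2 hours
Speed = 93 / 2 = 46.5 km/h


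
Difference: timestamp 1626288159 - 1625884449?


403710 seconds (112.1 hours / 4.67 days)

Difference = 1626288159 - 1625884449 = 403710 seconds
In hours: 403710 / 3600 ≈ 112.1
In days: 403710 / 86400 ≈ 4.67


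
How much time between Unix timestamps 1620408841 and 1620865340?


456499 seconds (126.8 hours / 5.28 days)

Difference = 1620865340 - 1620408841 = 456499 seconds
In hours: 456499 / 3600 ≈ 126.8
In days: 456499 / 86400 ≈ 5.28


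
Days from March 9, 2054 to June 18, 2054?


From March 9, 2054 to June 18, 2054
Rest of March 2054: 31 - 9 = 22
Full months: April 30, May 31
Days into June 2054: 18
Total = 22 + 30 + 31 + 18 = 101 days

101 days


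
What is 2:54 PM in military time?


Input: 2:54 PM
PM: 2 + 12 = 14

14:54


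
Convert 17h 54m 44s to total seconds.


64484 seconds

Hours: 17 × 3600 = 61200
Minutes: 54 × 60 = 3240
Seconds: 44
Total = 61200 + 3240 + 44 = 64484


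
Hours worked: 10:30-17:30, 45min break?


Total time = (17×60+30) - (10×60+30)
= 1050 - 630 = 420 min
Minus break: 420 - 45 = 375 min
= 6h 15m

6h 15m (375 minutes)


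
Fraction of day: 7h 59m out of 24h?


0.3326 (33.26%)

Total minutes: 7×60 + 59 = 479
Day = 24×60 = 1440 minutes
Fraction = 479/1440 ≈ 0.3326
As a percentage: 479/1440 × 100 ≈ 33.26%


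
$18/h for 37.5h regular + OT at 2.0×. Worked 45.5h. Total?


$963.00

Regular: 37.5h × $18 = $675.00
Overtime: 45.5 - 37.5 = 8.0h
OT pay: 8.0h × $18 × 2.0 = $288.00
Total = $675.00 + $288.00 = $963.00


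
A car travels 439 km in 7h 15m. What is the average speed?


Distance: 439 km
Time: 7h 15m = 435 min = 435/60 = 29/4 hours
Speed = 439 ÷ (29/4) = 439 × 4 / 29 = 1756/29 ≈ 60.6 km/h

60.6 km/h


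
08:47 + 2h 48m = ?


Start: 527 minutes from midnight
Add: 168 minutes
Total: 695 minutes
Hours: 695 ÷ 60 = 11 remainder 35

11:35


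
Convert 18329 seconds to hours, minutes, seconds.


Hours: 18329 ÷ 3600 = 5 remainder 329
Minutes: 329 ÷ 60 = 5 remainder 29
Seconds: 29

5h 5m 29s


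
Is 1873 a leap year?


No

Rules: divisible by 4 AND (not by 100 OR by 400)
1873 ÷ 4 = 468 remainder 1 → not divisible by 4
Not divisible by 4 → not a leap year


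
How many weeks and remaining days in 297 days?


Weeks: 297 ÷ 7 = 42 remainder 3

42 weeks 3 days


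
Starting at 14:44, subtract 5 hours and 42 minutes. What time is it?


09:02

Start: 884 minutes from midnight
Subtract: 342 minutes
Remaining: 884 - 342 = 542
Hours: 9, Minutes: 2


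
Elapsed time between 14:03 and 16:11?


End time in minutes: 16×60 + 11 = 971
Start time in minutes: 14×60 + 3 = 843
Difference = 971 - 843 = 128 minutes
= 2 hours 8 minutes

2h 8m


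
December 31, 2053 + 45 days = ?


Start: December 31, 2053
Add 45 days
December 31 → January 1: 31 - 31 + 1 = 1 days (45 - 1 = 44 left)
January 1 → February 1: 31 - 1 + 1 = 31 days (44 - 31 = 13 left)
February 1 + 13 = February 14, 2054

February 14, 2054


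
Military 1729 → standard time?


Hour: 17
17 - 12 = 5 → PM

5:29 PM


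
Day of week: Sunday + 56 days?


Start: Sunday (index 6)
(6 + 56) mod 7
= 62 mod 7
= 6
Index 6 → Sunday

Sunday


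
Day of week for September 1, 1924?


Monday

Zeller's congruence:
q=1, m=9, k=24, j=19
h = (1 + ⌊13×10/5⌋ + 24 + ⌊24/4⌋ + ⌊19/4⌋ - 2×19) mod 7
= (1 + 26 + 24 + 6 + 4 - 38) mod 7
= 23 mod 7 = 2
h=2 → Monday


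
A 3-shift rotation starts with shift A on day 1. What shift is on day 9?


Shift C

Shifts: A, B, C
Start: A (index 0)
Day 9: (0 + 9 - 1) mod 3
= 8 mod 3
= 2
Index 2 → shift C


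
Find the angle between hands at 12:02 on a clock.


11.0°

Hour hand (12 ≡ 0 on the dial): 0×30 + 2×0.5 = 1.0°
Minute hand = 2×6 = 12°
Difference = |1.0 - 12| = 11.0°


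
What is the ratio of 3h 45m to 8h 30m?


Duration 1: 225 minutes
Duration 2: 510 minutes
Ratio = 225:510
GCD = 15
Simplified = 15:34
As a decimal: 15/34 ≈ 0.44

15:34 (0.44)


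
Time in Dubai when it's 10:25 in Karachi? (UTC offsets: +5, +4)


Time difference = UTC+4 - UTC+5 = -1 hours
New hour = (10 -1) mod 24
= 9 mod 24 = 9
Minutes unchanged → 09:25

09:25


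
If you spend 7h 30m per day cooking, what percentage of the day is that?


Time: 450 minutes
Day: 1440 minutes
Percentage = (450/1440) × 100 ≈ 31.3%

31.3%


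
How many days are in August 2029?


31 days

Month: August (month 8)
August has 31 days


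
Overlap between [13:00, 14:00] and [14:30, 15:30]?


0 minutes

Meeting A: 780-840 (in minutes from midnight)
Meeting B: 870-930
Overlap start = max(780, 870) = 870
Overlap end = min(840, 930) = 840
Overlap = max(0, 840 - 870) = 0 min


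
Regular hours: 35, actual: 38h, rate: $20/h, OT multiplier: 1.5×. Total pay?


Regular: 35h × $20 = $700.00
Overtime: 38 - 35 = 3h
OT pay: 3h × $20 × 1.5 = $90.00
Total = $700.00 + $90.00 = $790.00

$790.00


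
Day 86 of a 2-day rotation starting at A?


Shifts: A, B
Start: A (index 0)
Day 86: (0 + 86 - 1) mod 2
= 85 mod 2
= 1
Index 1 → shift B

Shift B


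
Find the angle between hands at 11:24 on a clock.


162.0°

Hour hand = 11×30 + 24×0.5 = 342.0°
Minute hand = 24×6 = 144°
Difference = |342.0 - 144| = 198.0°
Since > 180°: 360 - 198.0 = 162.0°


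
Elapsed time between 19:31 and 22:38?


3h 7m

End time in minutes: 22×60 + 38 = 1358
Start time in minutes: 19×60 + 31 = 1171
Difference = 1358 - 1171 = 187 minutes
= 3 hours 7 minutes


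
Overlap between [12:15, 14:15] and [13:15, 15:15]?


Meeting A: 735-855 (in minutes from midnight)
Meeting B: 795-915
Overlap start = max(735, 795) = 795
Overlap end = min(855, 915) = 855
Overlap = max(0, 855 - 795) = 60 min

60 minutes


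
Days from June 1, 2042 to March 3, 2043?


275 days

From June 1, 2042 to March 3, 2043
Rest of June 2042: 30 - 1 = 29
Full months: July 31, August 31, September 30, October 31, November 30, December 31, January 31, February 2043 28
Days into March 2043: 3
Total = 29 + 31 + 31 + 30 + 31 + 30 + 31 + 31 + 28 + 3 = 275 days


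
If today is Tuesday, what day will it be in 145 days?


Sunday

Start: Tuesday (index 1)
(1 + 145) mod 7
= 146 mod 7
= 6
Index 6 → Sunday


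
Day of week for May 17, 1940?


Friday

Zeller's congruence:
q=17, m=5, k=40, j=19
h = (17 + ⌊13×6/5⌋ + 40 + ⌊40/4⌋ + ⌊19/4⌋ - 2×19) mod 7
= (17 + 15 + 40 + 10 + 4 - 38) mod 7
= 48 mod 7 = 6
h=6 → Friday


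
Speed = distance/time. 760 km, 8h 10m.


Distance: 760 km
Time: 8h 10m = 490 min = 490/60 = 49/6 hours
Speed = 760 ÷ (49/6) = 760 × 6 / 49 = 4560/49 ≈ 93.1 km/h

93.1 km/h


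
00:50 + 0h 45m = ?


01:35

Start: 50 minutes from midnight
Add: 45 minutes
Total: 95 minutes
Hours: 95 ÷ 60 = 1 remainder 35


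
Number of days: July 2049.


31 days

Month: July (month 7)
July has 31 days


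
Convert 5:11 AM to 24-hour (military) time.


05:11

Input: 5:11 AM
AM hour stays: 5


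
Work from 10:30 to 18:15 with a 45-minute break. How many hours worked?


Total time = (18×60+15) - (10×60+30)
= 1095 - 630 = 465 min
Minus break: 465 - 45 = 420 min
= 7h 0m

7h 0m (420 minutes)


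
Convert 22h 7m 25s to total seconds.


79645 seconds

Hours: 22 × 3600 = 79200
Minutes: 7 × 60 = 420
Seconds: 25
Total = 79200 + 420 + 25 = 79645


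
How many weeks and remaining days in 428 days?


Weeks: 428 ÷ 7 = 61 remainder 1

61 weeks 1 days


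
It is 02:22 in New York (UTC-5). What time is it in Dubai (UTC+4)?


Time difference = UTC+4 - UTC-5 = +9 hours
New hour = (2 + 9) mod 24
= 11 mod 24 = 11
Minutes unchanged → 11:22

11:22


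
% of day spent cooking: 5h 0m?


Time: 300 minutes
Day: 1440 minutes
Percentage = (300/1440) × 100 ≈ 20.8%

20.8%


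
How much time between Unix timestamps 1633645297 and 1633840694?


195397 seconds (54.3 hours / 2.26 days)

Difference = 1633840694 - 1633645297 = 195397 seconds
In hours: 195397 / 3600 ≈ 54.3
In days: 195397 / 86400 ≈ 2.26


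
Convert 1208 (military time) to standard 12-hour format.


12:08 PM

Hour: 12
12 → 12 PM (noon)


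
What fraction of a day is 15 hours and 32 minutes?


Total minutes: 15×60 + 32 = 932
Day = 24×60 = 1440 minutes
Fraction = 932/1440 ≈ 0.6472
As a percentage: 932/1440 × 100 ≈ 64.72%

0.6472 (64.72%)


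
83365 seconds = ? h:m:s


Hours: 83365 ÷ 3600 = 23 remainder 565
Minutes: 565 ÷ 60 = 9 remainder 25
Seconds: 25

23h 9m 25s


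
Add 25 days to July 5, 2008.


Start: July 5, 2008
Add 25 days
July 5 + 25 = July 30, 2008

July 30, 2008


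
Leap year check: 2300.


Rules: divisible by 4 AND (not by 100 OR by 400)
2300 ÷ 4 = 575 exactly → divisible by 4
2300 ÷ 100 = 23 exactly → divisible by 100
2300 ÷ 400 = 5 remainder 300 → not divisible by 400
Divisible by 100 but not by 400 → not a leap year

No


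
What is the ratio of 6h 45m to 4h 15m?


27:17 (1.59)

Duration 1: 405 minutes
Duration 2: 255 minutes
Ratio = 405:255
GCD = 15
Simplified = 27:17
As a decimal: 27/17 ≈ 1.59


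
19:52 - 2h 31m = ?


Start: 1192 minutes from midnight
Subtract: 151 minutes
Remaining: 1192 - 151 = 1041
Hours: 17, Minutes: 21

17:21


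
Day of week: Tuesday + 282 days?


Thursday

Start: Tuesday (index 1)
(1 + 282) mod 7
= 283 mod 7
= 3
Index 3 → Thursday


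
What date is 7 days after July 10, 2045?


July 17, 2045

Start: July 10, 2045
Add 7 days
July 10 + 7 = July 17, 2045


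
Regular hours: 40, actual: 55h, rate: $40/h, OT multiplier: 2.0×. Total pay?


$2800.00

Regular: 40h × $40 = $1600.00
Overtime: 55 - 40 = 15h
OT pay: 15h × $40 × 2.0 = $1200.00
Total = $1600.00 + $1200.00 = $2800.00


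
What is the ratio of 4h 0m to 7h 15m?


16:29 (0.55)

Duration 1: 240 minutes
Duration 2: 435 minutes
Ratio = 240:435
GCD = 15
Simplified = 16:29
As a decimal: 16/29 ≈ 0.55


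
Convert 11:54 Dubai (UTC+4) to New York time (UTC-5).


02:54

Time difference = UTC-5 - UTC+4 = -9 hours
New hour = (11 -9) mod 24
= 2 mod 24 = 2
Minutes unchanged → 02:54


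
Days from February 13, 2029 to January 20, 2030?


From February 13, 2029 to January 20, 2030
Rest of February 2029: 28 - 13 = 15
Full months: March 31, April 30, May 31, June 30, July 31, August 31, September 30, October 31, November 30, December 31
Days into January 2030: 20
Total = 15 + 31 + 30 + 31 + 30 + 31 + 31 + 30 + 31 + 30 + 31 + 20 = 341 days

341 days


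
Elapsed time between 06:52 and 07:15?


End time in minutes: 7×60 + 15 = 435
Start time in minutes: 6×60 + 52 = 412
Difference = 435 - 412 = 23 minutes
= 0 hours 23 minutes

0h 23m


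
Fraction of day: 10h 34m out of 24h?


0.4403 (44.03%)

Total minutes: 10×60 + 34 = 634
Day = 24×60 = 1440 minutes
Fraction = 634/1440 ≈ 0.4403
As a percentage: 634/1440 × 100 ≈ 44.03%


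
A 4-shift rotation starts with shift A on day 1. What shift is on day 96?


Shifts: A, B, C, D
Start: A (index 0)
Day 96: (0 + 96 - 1) mod 4
= 95 mod 4
= 3
Index 3 → shift D

Shift D


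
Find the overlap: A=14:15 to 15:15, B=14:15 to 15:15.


Meeting A: 855-915 (in minutes from midnight)
Meeting B: 855-915
Overlap start = max(855, 855) = 855
Overlap end = min(915, 915) = 915
Overlap = max(0, 915 - 855) = 60 min

60 minutes


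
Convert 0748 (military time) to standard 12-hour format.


Hour: 7
7 < 12 → AM

7:48 AM


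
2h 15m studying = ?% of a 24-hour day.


9.4%

Time: 135 minutes
Day: 1440 minutes
Percentage = (135/1440) × 100 ≈ 9.4%


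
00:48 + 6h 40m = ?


07:28

Start: 48 minutes from midnight
Add: 400 minutes
Total: 448 minutes
Hours: 448 ÷ 60 = 7 remainder 28


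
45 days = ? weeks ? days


Weeks: 45 ÷ 7 = 6 remainder 3

6 weeks 3 days


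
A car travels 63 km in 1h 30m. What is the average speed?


Distance: 63 km
Time: 1h 30m = 90 min = 90/60 = 3/2 hours
Speed = 63 ÷ (3/2) = 63 × 2 / 3 = 126/3 = 42.0 km/h

42.0 km/h


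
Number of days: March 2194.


31 days

Month: March (month 3)
March has 31 days


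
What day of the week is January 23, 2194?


Zeller's congruence:
q=23, m=13, k=93, j=21
h = (23 + ⌊13×14/5⌋ + 93 + ⌊93/4⌋ + ⌊21/4⌋ - 2×21) mod 7
= (23 + 36 + 93 + 23 + 5 - 42) mod 7
= 138 mod 7 = 5
h=5 → Thursday

Thursday


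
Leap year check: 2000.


Rules: divisible by 4 AND (not by 100 OR by 400)
2000 ÷ 4 = 500 exactly → divisible by 4
2000 ÷ 100 = 20 exactly → divisible by 100
2000 ÷ 400 = 5 exactly → divisible by 400
Divisible by 400 → leap year

Yes


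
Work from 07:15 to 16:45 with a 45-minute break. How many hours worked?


8h 45m (525 minutes)

Total time = (16×60+45) - (7×60+15)
= 1005 - 435 = 570 min
Minus break: 570 - 45 = 525 min
= 8h 45m


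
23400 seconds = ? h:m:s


6h 30m 0s

Hours: 23400 ÷ 3600 = 6 remainder 1800
Minutes: 1800 ÷ 60 = 30 remainder 0
Seconds: 0


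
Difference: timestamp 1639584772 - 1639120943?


463829 seconds (128.8 hours / 5.37 days)

Difference = 1639584772 - 1639120943 = 463829 seconds
In hours: 463829 / 3600 ≈ 128.8
In days: 463829 / 86400 ≈ 5.37


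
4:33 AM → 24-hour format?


Input: 4:33 AM
AM hour stays: 4

04:33


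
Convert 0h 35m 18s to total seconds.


2118 seconds

Hours: 0 × 3600 = 0
Minutes: 35 × 60 = 2100
Seconds: 18
Total = 0 + 2100 + 18 = 2118


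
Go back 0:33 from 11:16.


Start: 676 minutes from midnight
Subtract: 33 minutes
Remaining: 676 - 33 = 643
Hours: 10, Minutes: 43

10:43


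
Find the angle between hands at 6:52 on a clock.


Hour hand = 6×30 + 52×0.5 = 206.0°
Minute hand = 52×6 = 312°
Difference = |206.0 - 312| = 106.0°

106.0°


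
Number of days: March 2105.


Month: March (month 3)
March has 31 days

31 days


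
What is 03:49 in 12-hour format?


Hour: 3
3 < 12 → AM

3:49 AM


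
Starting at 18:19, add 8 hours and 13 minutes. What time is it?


02:32 (next day)

Start: 1099 minutes from midnight
Add: 493 minutes
Total: 1592 minutes
Hours: 1592 ÷ 60 = 26 remainder 32
26 ≥ 24 → 26 - 24 = 2 (next day)


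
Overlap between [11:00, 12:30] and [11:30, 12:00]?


Meeting A: 660-750 (in minutes from midnight)
Meeting B: 690-720
Overlap start = max(660, 690) = 690
Overlap end = min(750, 720) = 720
Overlap = max(0, 720 - 690) = 30 min

30 minutes


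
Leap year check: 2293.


No

Rules: divisible by 4 AND (not by 100 OR by 400)
2293 ÷ 4 = 573 remainder 1 → not divisible by 4
Not divisible by 4 → not a leap year


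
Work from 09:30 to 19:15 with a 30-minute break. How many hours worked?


9h 15m (555 minutes)

Total time = (19×60+15) - (9×60+30)
= 1155 - 570 = 585 min
Minus break: 585 - 30 = 555 min
= 9h 15m


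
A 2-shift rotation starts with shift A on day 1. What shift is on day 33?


Shifts: A, B
Start: A (index 0)
Day 33: (0 + 33 - 1) mod 2
= 32 mod 2
= 0
Index 0 → shift A

Shift A


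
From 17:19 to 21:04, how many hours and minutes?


3h 45m

End time in minutes: 21×60 + 4 = 1264
Start time in minutes: 17×60 + 19 = 1039
Difference = 1264 - 1039 = 225 minutes
= 3 hours 45 minutes


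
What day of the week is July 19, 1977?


Tuesday

Zeller's congruence:
q=19, m=7, k=77, j=19
h = (19 + ⌊13×8/5⌋ + 77 + ⌊77/4⌋ + ⌊19/4⌋ - 2×19) mod 7
= (19 + 20 + 77 + 19 + 4 - 38) mod 7
= 101 mod 7 = 3
h=3 → Tuesday


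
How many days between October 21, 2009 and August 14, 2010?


297 days

From October 21, 2009 to August 14, 2010
Rest of October 2009: 31 - 21 = 10
Full months: November 30, December 31, January 31, February 2010 28, March 31, April 30, May 31, June 30, July 31
Days into August 2010: 14
Total = 10 + 30 + 31 + 31 + 28 + 31 + 30 + 31 + 30 + 31 + 14 = 297 days


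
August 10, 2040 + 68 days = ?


Start: August 10, 2040
Add 68 days
August 10 → September 1: 31 - 10 + 1 = 22 days (68 - 22 = 46 left)
September 1 → October 1: 30 - 1 + 1 = 30 days (46 - 30 = 16 left)
October 1 + 16 = October 17, 2040

October 17, 2040


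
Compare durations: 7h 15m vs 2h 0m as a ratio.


29:8 (3.63)

Duration 1: 435 minutes
Duration 2: 120 minutes
Ratio = 435:120
GCD = 15
Simplified = 29:8
As a decimal: 29/8 ≈ 3.63


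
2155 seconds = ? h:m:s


0h 35m 55s

Hours: 2155 ÷ 3600 = 0 remainder 2155
Minutes: 2155 ÷ 60 = 35 remainder 55
Seconds: 55


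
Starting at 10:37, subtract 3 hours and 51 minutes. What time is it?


06:46

Start: 637 minutes from midnight
Subtract: 231 minutes
Remaining: 637 - 231 = 406
Hours: 6, Minutes: 46


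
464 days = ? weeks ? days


Weeks: 464 ÷ 7 = 66 remainder 2

66 weeks 2 days


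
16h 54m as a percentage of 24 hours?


Total minutes: 16×60 + 54 = 1014
Day = 24×60 = 1440 minutes
Fraction = 1014/1440 ≈ 0.7042
As a percentage: 1014/1440 × 100 ≈ 70.42%

0.7042 (70.42%)


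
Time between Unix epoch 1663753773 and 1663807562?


Difference = 1663807562 - 1663753773 = 53789 seconds
In hours: 53789 / 3600 ≈ 14.9
In days: 53789 / 86400 ≈ 0.62

53789 seconds (14.9 hours / 0.62 days)


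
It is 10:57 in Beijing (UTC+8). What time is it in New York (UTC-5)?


21:57 (previous day)

Time difference = UTC-5 - UTC+8 = -13 hours
New hour = (10 -13) mod 24
= -3 mod 24 = 21
Minutes unchanged → 21:57; -3 < 0 → previous day


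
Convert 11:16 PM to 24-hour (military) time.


Input: 11:16 PM
PM: 11 + 12 = 23

23:16


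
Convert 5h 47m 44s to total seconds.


Hours: 5 × 3600 = 18000
Minutes: 47 × 60 = 2820
Seconds: 44
Total = 18000 + 2820 + 44 = 20864

20864 seconds


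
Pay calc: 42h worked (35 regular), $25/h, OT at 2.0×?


$1225.00

Regular: 35h × $25 = $875.00
Overtime: 42 - 35 = 7h
OT pay: 7h × $25 × 2.0 = $350.00
Total = $875.00 + $350.00 = $1225.00


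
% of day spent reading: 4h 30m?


Time: 270 minutes
Day: 1440 minutes
Percentage = (270/1440) × 100 ≈ 18.8%

18.8%


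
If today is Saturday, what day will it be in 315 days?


Saturday

Start: Saturday (index 5)
(5 + 315) mod 7
= 320 mod 7
= 5
Index 5 → Saturday


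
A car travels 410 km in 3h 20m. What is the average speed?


Distance: 410 km
Time: 3h 20m = 200 min = 200/60 = 10/3 hours
Speed = 410 ÷ (10/3) = 410 × 3 / 10 = 1230/10 = 123.0 km/h

123.0 km/h


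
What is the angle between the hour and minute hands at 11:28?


Hour hand = 11×30 + 28×0.5 = 344.0°
Minute hand = 28×6 = 168°
Difference = |344.0 - 168| = 176.0°

176.0°


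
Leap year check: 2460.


Rules: divisible by 4 AND (not by 100 OR by 400)
2460 ÷ 4 = 615 exactly → divisible by 4
2460 ÷ 100 = 24 remainder 60 → not divisible by 100
Divisible by 4 but not by 100 → leap year

Yes


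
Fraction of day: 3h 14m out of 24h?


Total minutes: 3×60 + 14 = 194
Day = 24×60 = 1440 minutes
Fraction = 194/1440 ≈ 0.1347
As a percentage: 194/1440 × 100 ≈ 13.47%

0.1347 (13.47%)


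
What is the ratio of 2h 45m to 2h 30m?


11:10 (1.10)

Duration 1: 165 minutes
Duration 2: 150 minutes
Ratio = 165:150
GCD = 15
Simplified = 11:10
As a decimal: 11/10 = 1.10


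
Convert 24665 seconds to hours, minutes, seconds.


Hours: 24665 ÷ 3600 = 6 remainder 3065
Minutes: 3065 ÷ 60 = 51 remainder 5
Seconds: 5

6h 51m 5s


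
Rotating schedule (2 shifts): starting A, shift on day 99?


Shift A

Shifts: A, B
Start: A (index 0)
Day 99: (0 + 99 - 1) mod 2
= 98 mod 2
= 0
Index 0 → shift A


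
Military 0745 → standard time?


7:45 AM

Hour: 7
7 < 12 → AM


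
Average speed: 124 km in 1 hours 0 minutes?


Distance: 124 km
Time: 1 hours
Speed = 124 / 1 = 124.0 km/h

124.0 km/h


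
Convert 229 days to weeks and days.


32 weeks 5 days

Weeks: 229 ÷ 7 = 32 remainder 5


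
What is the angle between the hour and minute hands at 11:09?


79.5°

Hour hand = 11×30 + 9×0.5 = 334.5°
Minute hand = 9×6 = 54°
Difference = |334.5 - 54| = 280.5°
Since > 180°: 360 - 280.5 = 79.5°


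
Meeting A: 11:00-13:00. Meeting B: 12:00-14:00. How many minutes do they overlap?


Meeting A: 660-780 (in minutes from midnight)
Meeting B: 720-840
Overlap start = max(660, 720) = 720
Overlap end = min(780, 840) = 780
Overlap = max(0, 780 - 720) = 60 min

60 minutes


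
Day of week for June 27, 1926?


Sunday

Zeller's congruence:
q=27, m=6, k=26, j=19
h = (27 + ⌊13×7/5⌋ + 26 + ⌊26/4⌋ + ⌊19/4⌋ - 2×19) mod 7
= (27 + 18 + 26 + 6 + 4 - 38) mod 7
= 43 mod 7 = 1
h=1 → Sunday


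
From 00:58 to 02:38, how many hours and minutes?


1h 40m

End time in minutes: 2×60 + 38 = 158
Start time in minutes: 0×60 + 58 = 58
Difference = 158 - 58 = 100 minutes
= 1 hours 40 minutes


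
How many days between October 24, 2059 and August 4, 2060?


285 days

From October 24, 2059 to August 4, 2060
Rest of October 2059: 31 - 24 = 7
Full months: November 30, December 31, January 31, February 2060 29, March 31, April 30, May 31, June 30, July 31
Days into August 2060: 4
Total = 7 + 30 + 31 + 31 + 29 + 31 + 30 + 31 + 30 + 31 + 4 = 285 days


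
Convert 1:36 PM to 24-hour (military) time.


Input: 1:36 PM
PM: 1 + 12 = 13

13:36


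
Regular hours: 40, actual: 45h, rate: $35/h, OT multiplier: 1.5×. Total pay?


Regular: 40h × $35 = $1400.00
Overtime: 45 - 40 = 5h
OT pay: 5h × $35 × 1.5 = $262.50
Total = $1400.00 + $262.50 = $1662.50

$1662.50


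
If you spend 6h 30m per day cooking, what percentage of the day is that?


Time: 390 minutes
Day: 1440 minutes
Percentage = (390/1440) × 100 ≈ 27.1%

27.1%


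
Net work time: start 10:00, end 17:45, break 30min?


Total time = (17×60+45) - (10×60+0)
= 1065 - 600 = 465 min
Minus break: 465 - 30 = 435 min
= 7h 15m

7h 15m (435 minutes)


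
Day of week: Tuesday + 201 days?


Sunday

Start: Tuesday (index 1)
(1 + 201) mod 7
= 202 mod 7
= 6
Index 6 → Sunday


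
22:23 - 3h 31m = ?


18:52

Start: 1343 minutes from midnight
Subtract: 211 minutes
Remaining: 1343 - 211 = 1132
Hours: 18, Minutes: 52


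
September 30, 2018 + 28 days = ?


Start: September 30, 2018
Add 28 days
September 30 → October 1: 30 - 30 + 1 = 1 days (28 - 1 = 27 left)
October 1 + 27 = October 28, 2018

October 28, 2018


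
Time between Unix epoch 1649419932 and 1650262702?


842770 seconds (234.1 hours / 9.75 days)

Difference = 1650262702 - 1649419932 = 842770 seconds
In hours: 842770 / 3600 ≈ 234.1
In days: 842770 / 86400 ≈ 9.75


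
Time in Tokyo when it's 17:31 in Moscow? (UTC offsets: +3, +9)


Time difference = UTC+9 - UTC+3 = +6 hours
New hour = (17 + 6) mod 24
= 23 mod 24 = 23
Minutes unchanged → 23:31

23:31


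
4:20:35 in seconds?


15635 seconds

Hours: 4 × 3600 = 14400
Minutes: 20 × 60 = 1200
Seconds: 35
Total = 14400 + 1200 + 35 = 15635


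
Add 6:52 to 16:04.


Start: 964 minutes from midnight
Add: 412 minutes
Total: 1376 minutes
Hours: 1376 ÷ 60 = 22 remainder 56

22:56


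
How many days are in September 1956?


30 days

Month: September (month 9)
September has 30 days


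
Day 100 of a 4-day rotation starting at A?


Shift D

Shifts: A, B, C, D
Start: A (index 0)
Day 100: (0 + 100 - 1) mod 4
= 99 mod 4
= 3
Index 3 → shift D


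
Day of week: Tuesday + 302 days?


Wednesday

Start: Tuesday (index 1)
(1 + 302) mod 7
= 303 mod 7
= 2
Index 2 → Wednesday


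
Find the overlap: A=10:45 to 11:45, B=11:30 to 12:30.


Meeting A: 645-705 (in minutes from midnight)
Meeting B: 690-750
Overlap start = max(645, 690) = 690
Overlap end = min(705, 750) = 705
Overlap = max(0, 705 - 690) = 15 min

15 minutes


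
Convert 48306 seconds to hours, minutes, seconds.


Hours: 48306 ÷ 3600 = 13 remainder 1506
Minutes: 1506 ÷ 60 = 25 remainder 6
Seconds: 6

13h 25m 6s


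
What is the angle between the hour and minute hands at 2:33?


121.5°

Hour hand = 2×30 + 33×0.5 = 76.5°
Minute hand = 33×6 = 198°
Difference = |76.5 - 198| = 121.5°


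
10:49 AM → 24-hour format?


10:49

Input: 10:49 AM
AM hour stays: 10


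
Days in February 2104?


Month: February (month 2)
February: 28 or 29 (leap year)
2104 leap year? Yes

29 days


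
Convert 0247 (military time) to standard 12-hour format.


2:47 AM

Hour: 2
2 < 12 → AM


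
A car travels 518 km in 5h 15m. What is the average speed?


Distance: 518 km
Time: 5h 15m = 315 min = 315/60 = 21/4 hours
Speed = 518 ÷ (21/4) = 518 × 4 / 21 = 2072/21 ≈ 98.7 km/h

98.7 km/h


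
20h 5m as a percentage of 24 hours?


0.8368 (83.68%)

Total minutes: 20×60 + 5 = 1205
Day = 24×60 = 1440 minutes
Fraction = 1205/1440 ≈ 0.8368
As a percentage: 1205/1440 × 100 ≈ 83.68%


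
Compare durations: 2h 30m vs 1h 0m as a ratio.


5:2 (2.50)

Duration 1: 150 minutes
Duration 2: 60 minutes
Ratio = 150:60
GCD = 30
Simplified = 5:2
As a decimal: 5/2 = 2.50


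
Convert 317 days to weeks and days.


45 weeks 2 days

Weeks: 317 ÷ 7 = 45 remainder 2


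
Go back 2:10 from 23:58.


21:48

Start: 1438 minutes from midnight
Subtract: 130 minutes
Remaining: 1438 - 130 = 1308
Hours: 21, Minutes: 48


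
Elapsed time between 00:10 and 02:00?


End time in minutes: 2×60 + 0 = 120
Start time in minutes: 0×60 + 10 = 10
Difference = 120 - 10 = 110 minutes
= 1 hours 50 minutes

1h 50m


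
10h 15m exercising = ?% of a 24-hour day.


Time: 615 minutes
Day: 1440 minutes
Percentage = (615/1440) × 100 ≈ 42.7%

42.7%


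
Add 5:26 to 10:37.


Start: 637 minutes from midnight
Add: 326 minutes
Total: 963 minutes
Hours: 963 ÷ 60 = 16 remainder 3

16:03


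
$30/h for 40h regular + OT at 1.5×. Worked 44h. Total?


$1380.00

Regular: 40h × $30 = $1200.00
Overtime: 44 - 40 = 4h
OT pay: 4h × $30 × 1.5 = $180.00
Total = $1200.00 + $180.00 = $1380.00


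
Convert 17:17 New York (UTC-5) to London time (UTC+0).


22:17

Time difference = UTC+0 - UTC-5 = +5 hours
New hour = (17 + 5) mod 24
= 22 mod 24 = 22
Minutes unchanged → 22:17


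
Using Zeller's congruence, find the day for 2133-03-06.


Friday

Zeller's congruence:
q=6, m=3, k=33, j=21
h = (6 + ⌊13×4/5⌋ + 33 + ⌊33/4⌋ + ⌊21/4⌋ - 2×21) mod 7
= (6 + 10 + 33 + 8 + 5 - 42) mod 7
= 20 mod 7 = 6
h=6 → Friday


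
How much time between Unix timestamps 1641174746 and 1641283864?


109118 seconds (30.3 hours / 1.26 days)

Difference = 1641283864 - 1641174746 = 109118 seconds
In hours: 109118 / 3600 ≈ 30.3
In days: 109118 / 86400 ≈ 1.26


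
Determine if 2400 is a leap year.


Yes

Rules: divisible by 4 AND (not by 100 OR by 400)
2400 ÷ 4 = 600 exactly → divisible by 4
2400 ÷ 100 = 24 exactly → divisible by 100
2400 ÷ 400 = 6 exactly → divisible by 400
Divisible by 400 → leap year


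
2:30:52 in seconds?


9052 seconds

Hours: 2 × 3600 = 7200
Minutes: 30 × 60 = 1800
Seconds: 52
Total = 7200 + 1800 + 52 = 9052


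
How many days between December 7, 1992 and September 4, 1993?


271 days

From December 7, 1992 to September 4, 1993
Rest of December 1992: 31 - 7 = 24
Full months: January 31, February 1993 28, March 31, April 30, May 31, June 30, July 31, August 31
Days into September 1993: 4
Total = 24 + 31 + 28 + 31 + 30 + 31 + 30 + 31 + 31 + 4 = 271 days


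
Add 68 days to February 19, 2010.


Start: February 19, 2010
Add 68 days
February 19 → March 1: 28 - 19 + 1 = 10 days (68 - 10 = 58 left)
March 1 → April 1: 31 - 1 + 1 = 31 days (58 - 31 = 27 left)
April 1 + 27 = April 28, 2010

April 28, 2010


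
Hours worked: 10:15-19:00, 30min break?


8h 15m (495 minutes)

Total time = (19×60+0) - (10×60+15)
= 1140 - 615 = 525 min
Minus break: 525 - 30 = 495 min
= 8h 15m


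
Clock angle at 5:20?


Hour hand = 5×30 + 20×0.5 = 160.0°
Minute hand = 20×6 = 120°
Difference = |160.0 - 120| = 40.0°

40.0°


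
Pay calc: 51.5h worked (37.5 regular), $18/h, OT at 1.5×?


Regular: 37.5h × $18 = $675.00
Overtime: 51.5 - 37.5 = 14.0h
OT pay: 14.0h × $18 × 1.5 = $378.00
Total = $675.00 + $378.00 = $1053.00

$1053.00


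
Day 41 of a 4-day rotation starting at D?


Shifts: A, B, C, D
Start: D (index 3)
Day 41: (3 + 41 - 1) mod 4
= 43 mod 4
= 3
Index 3 → shift D

Shift D


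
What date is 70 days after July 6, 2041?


September 14, 2041

Start: July 6, 2041
Add 70 days
July 6 → August 1: 31 - 6 + 1 = 26 days (70 - 26 = 44 left)
August 1 → September 1: 31 - 1 + 1 = 31 days (44 - 31 = 13 left)
September 1 + 13 = September 14, 2041


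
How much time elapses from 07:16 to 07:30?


End time in minutes: 7×60 + 30 = 450
Start time in minutes: 7×60 + 16 = 436
Difference = 450 - 436 = 14 minutes
= 0 hours 14 minutes

0h 14m


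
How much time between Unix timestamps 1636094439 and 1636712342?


617903 seconds (171.6 hours / 7.15 days)

Difference = 1636712342 - 1636094439 = 617903 seconds
In hours: 617903 / 3600 ≈ 171.6
In days: 617903 / 86400 ≈ 7.15


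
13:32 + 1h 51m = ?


15:23

Start: 812 minutes from midnight
Add: 111 minutes
Total: 923 minutes
Hours: 923 ÷ 60 = 15 remainder 23


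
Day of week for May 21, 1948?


Friday

Zeller's congruence:
q=21, m=5, k=48, j=19
h = (21 + ⌊13×6/5⌋ + 48 + ⌊48/4⌋ + ⌊19/4⌋ - 2×19) mod 7
= (21 + 15 + 48 + 12 + 4 - 38) mod 7
= 62 mod 7 = 6
h=6 → Friday


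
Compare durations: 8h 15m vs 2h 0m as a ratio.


33:8 (4.13)

Duration 1: 495 minutes
Duration 2: 120 minutes
Ratio = 495:120
GCD = 15
Simplified = 33:8
As a decimal: 33/8 ≈ 4.13


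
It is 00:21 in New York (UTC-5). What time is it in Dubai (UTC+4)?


09:21

Time difference = UTC+4 - UTC-5 = +9 hours
New hour = (0 + 9) mod 24
= 9 mod 24 = 9
Minutes unchanged → 09:21


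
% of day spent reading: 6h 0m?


Time: 360 minutes
Day: 1440 minutes
Percentage = (360/1440) × 100 = 25.0%

25.0%


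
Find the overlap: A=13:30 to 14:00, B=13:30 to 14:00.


Meeting A: 810-840 (in minutes from midnight)
Meeting B: 810-840
Overlap start = max(810, 810) = 810
Overlap end = min(840, 840) = 840
Overlap = max(0, 840 - 810) = 30 min

30 minutes


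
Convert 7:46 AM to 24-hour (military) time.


Input: 7:46 AM
AM hour stays: 7

07:46


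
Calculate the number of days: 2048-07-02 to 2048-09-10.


From July 2, 2048 to September 10, 2048
Rest of July 2048: 31 - 2 = 29
Full months: August 31
Days into September 2048: 10
Total = 29 + 31 + 10 = 70 days

70 days


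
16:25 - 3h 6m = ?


13:19

Start: 985 minutes from midnight
Subtract: 186 minutes
Remaining: 985 - 186 = 799
Hours: 13, Minutes: 19


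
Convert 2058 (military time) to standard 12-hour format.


8:58 PM

Hour: 20
20 - 12 = 8 → PM


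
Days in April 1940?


30 days

Month: April (month 4)
April has 30 days


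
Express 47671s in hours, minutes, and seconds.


Hours: 47671 ÷ 3600 = 13 remainder 871
Minutes: 871 ÷ 60 = 14 remainder 31
Seconds: 31

13h 14m 31s


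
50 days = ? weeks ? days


Weeks: 50 ÷ 7 = 7 remainder 1

7 weeks 1 days


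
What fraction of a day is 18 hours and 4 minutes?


Total minutes: 18×60 + 4 = 1084
Day = 24×60 = 1440 minutes
Fraction = 1084/1440 ≈ 0.7528
As a percentage: 1084/1440 × 100 ≈ 75.28%

0.7528 (75.28%)


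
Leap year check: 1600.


Rules: divisible by 4 AND (not by 100 OR by 400)
1600 ÷ 4 = 400 exactly → divisible by 4
1600 ÷ 100 = 16 exactly → divisible by 100
1600 ÷ 400 = 4 exactly → divisible by 400
Divisible by 400 → leap year

Yes


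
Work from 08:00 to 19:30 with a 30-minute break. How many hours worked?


11h 0m (660 minutes)

Total time = (19×60+30) - (8×60+0)
= 1170 - 480 = 690 min
Minus break: 690 - 30 = 660 min
= 11h 0m


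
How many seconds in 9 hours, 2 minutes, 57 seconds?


Hours: 9 × 3600 = 32400
Minutes: 2 × 60 = 120
Seconds: 57
Total = 32400 + 120 + 57 = 32577

32577 seconds


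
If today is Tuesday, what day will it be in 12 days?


Sunday

Start: Tuesday (index 1)
(1 + 12) mod 7
= 13 mod 7
= 6
Index 6 → Sunday


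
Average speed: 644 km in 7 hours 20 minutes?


87.8 km/h

Distance: 644 km
Time: 7h 20m = 440 min = 440/60 = 22/3 hours
Speed = 644 ÷ (22/3) = 644 × 3 / 22 = 1932/22 ≈ 87.8 km/h


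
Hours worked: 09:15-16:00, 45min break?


Total time = (16×60+0) - (9×60+15)
= 960 - 555 = 405 min
Minus break: 405 - 45 = 360 min
= 6h 0m

6h 0m (360 minutes)


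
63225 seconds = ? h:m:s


Hours: 63225 ÷ 3600 = 17 remainder 2025
Minutes: 2025 ÷ 60 = 33 remainder 45
Seconds: 45

17h 33m 45s


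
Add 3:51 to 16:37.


20:28

Start: 997 minutes from midnight
Add: 231 minutes
Total: 1228 minutes
Hours: 1228 ÷ 60 = 20 remainder 28


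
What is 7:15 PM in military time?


Input: 7:15 PM
PM: 7 + 12 = 19

19:15


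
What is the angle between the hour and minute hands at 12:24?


132.0°

Hour hand (12 ≡ 0 on the dial): 0×30 + 24×0.5 = 12.0°
Minute hand = 24×6 = 144°
Difference = |12.0 - 144| = 132.0°


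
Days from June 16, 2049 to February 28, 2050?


From June 16, 2049 to February 28, 2050
Rest of June 2049: 30 - 16 = 14
Full months: July 31, August 31, September 30, October 31, November 30, December 31, January 31
Days into February 2050: 28
Total = 14 + 31 + 31 + 30 + 31 + 30 + 31 + 31 + 28 = 257 days

257 days


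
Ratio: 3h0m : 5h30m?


6:11 (0.55)

Duration 1: 180 minutes
Duration 2: 330 minutes
Ratio = 180:330
GCD = 30
Simplified = 6:11
As a decimal: 6/11 ≈ 0.55


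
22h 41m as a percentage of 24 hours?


Total minutes: 22×60 + 41 = 1361
Day = 24×60 = 1440 minutes
Fraction = 1361/1440 ≈ 0.9451
As a percentage: 1361/1440 × 100 ≈ 94.51%

0.9451 (94.51%)


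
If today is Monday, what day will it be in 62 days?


Sunday

Start: Monday (index 0)
(0 + 62) mod 7
= 62 mod 7
= 6
Index 6 → Sunday


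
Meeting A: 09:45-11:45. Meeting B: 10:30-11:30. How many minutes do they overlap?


Meeting A: 585-705 (in minutes from midnight)
Meeting B: 630-690
Overlap start = max(585, 630) = 630
Overlap end = min(705, 690) = 690
Overlap = max(0, 690 - 630) = 60 min

60 minutes


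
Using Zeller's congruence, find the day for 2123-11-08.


Zeller's congruence:
q=8, m=11, k=23, j=21
h = (8 + ⌊13×12/5⌋ + 23 + ⌊23/4⌋ + ⌊21/4⌋ - 2×21) mod 7
= (8 + 31 + 23 + 5 + 5 - 42) mod 7
= 30 mod 7 = 2
h=2 → Monday

Monday


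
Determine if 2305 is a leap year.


No

Rules: divisible by 4 AND (not by 100 OR by 400)
2305 ÷ 4 = 576 remainder 1 → not divisible by 4
Not divisible by 4 → not a leap year


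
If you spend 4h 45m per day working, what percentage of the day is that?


Time: 285 minutes
Day: 1440 minutes
Percentage = (285/1440) × 100 ≈ 19.8%

19.8%


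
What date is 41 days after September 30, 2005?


Start: September 30, 2005
Add 41 days
September 30 → October 1: 30 - 30 + 1 = 1 days (41 - 1 = 40 left)
October 1 → November 1: 31 - 1 + 1 = 31 days (40 - 31 = 9 left)
November 1 + 9 = November 10, 2005

November 10, 2005


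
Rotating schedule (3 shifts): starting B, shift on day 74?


Shifts: A, B, C
Start: B (index 1)
Day 74: (1 + 74 - 1) mod 3
= 74 mod 3
= 2
Index 2 → shift C

Shift C


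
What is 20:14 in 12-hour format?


Hour: 20
20 - 12 = 8 → PM

8:14 PM


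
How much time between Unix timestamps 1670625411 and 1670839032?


213621 seconds (59.3 hours / 2.47 days)

Difference = 1670839032 - 1670625411 = 213621 seconds
In hours: 213621 / 3600 ≈ 59.3
In days: 213621 / 86400 ≈ 2.47


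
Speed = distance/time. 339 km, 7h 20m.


Distance: 339 km
Time: 7h 20m = 440 min = 440/60 = 22/3 hours
Speed = 339 ÷ (22/3) = 339 × 3 / 22 = 1017/22 ≈ 46.2 km/h

46.2 km/h


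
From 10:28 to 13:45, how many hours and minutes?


End time in minutes: 13×60 + 45 = 825
Start time in minutes: 10×60 + 28 = 628
Difference = 825 - 628 = 197 minutes
= 3 hours 17 minutes

3h 17m


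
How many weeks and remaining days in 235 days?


33 weeks 4 days

Weeks: 235 ÷ 7 = 33 remainder 4


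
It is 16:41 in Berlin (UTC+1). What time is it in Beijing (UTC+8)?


Time difference = UTC+8 - UTC+1 = +7 hours
New hour = (16 + 7) mod 24
= 23 mod 24 = 23
Minutes unchanged → 23:41

23:41


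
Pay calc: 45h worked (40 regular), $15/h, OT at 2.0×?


Regular: 40h × $15 = $600.00
Overtime: 45 - 40 = 5h
OT pay: 5h × $15 × 2.0 = $150.00
Total = $600.00 + $150.00 = $750.00

$750.00


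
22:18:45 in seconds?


Hours: 22 × 3600 = 79200
Minutes: 18 × 60 = 1080
Seconds: 45
Total = 79200 + 1080 + 45 = 80325

80325 seconds


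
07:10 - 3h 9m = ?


04:01

Start: 430 minutes from midnight
Subtract: 189 minutes
Remaining: 430 - 189 = 241
Hours: 4, Minutes: 1


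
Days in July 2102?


31 days

Month: July (month 7)
July has 31 days


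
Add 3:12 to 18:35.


Start: 1115 minutes from midnight
Add: 192 minutes
Total: 1307 minutes
Hours: 1307 ÷ 60 = 21 remainder 47

21:47


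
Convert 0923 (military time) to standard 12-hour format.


Hour: 9
9 < 12 → AM

9:23 AM


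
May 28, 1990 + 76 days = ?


August 12, 1990

Start: May 28, 1990
Add 76 days
May 28 → June 1: 31 - 28 + 1 = 4 days (76 - 4 = 72 left)
June 1 → July 1: 30 - 1 + 1 = 30 days (72 - 30 = 42 left)
July 1 → August 1: 31 - 1 + 1 = 31 days (42 - 31 = 11 left)
August 1 + 11 = August 12, 1990


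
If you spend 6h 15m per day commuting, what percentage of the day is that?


Time: 375 minutes
Day: 1440 minutes
Percentage = (375/1440) × 100 ≈ 26.0%

26.0%


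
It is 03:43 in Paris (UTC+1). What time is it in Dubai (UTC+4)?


06:43

Time difference = UTC+4 - UTC+1 = +3 hours
New hour = (3 + 3) mod 24
= 6 mod 24 = 6
Minutes unchanged → 06:43


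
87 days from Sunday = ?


Wednesday

Start: Sunday (index 6)
(6 + 87) mod 7
= 93 mod 7
= 2
Index 2 → Wednesday


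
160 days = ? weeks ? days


Weeks: 160 ÷ 7 = 22 remainder 6

22 weeks 6 days


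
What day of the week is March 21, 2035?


Zeller's congruence:
q=21, m=3, k=35, j=20
h = (21 + ⌊13×4/5⌋ + 35 + ⌊35/4⌋ + ⌊20/4⌋ - 2×20) mod 7
= (21 + 10 + 35 + 8 + 5 - 40) mod 7
= 39 mod 7 = 4
h=4 → Wednesday

Wednesday


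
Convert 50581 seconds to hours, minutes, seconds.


14h 3m 1s

Hours: 50581 ÷ 3600 = 14 remainder 181
Minutes: 181 ÷ 60 = 3 remainder 1
Seconds: 1
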